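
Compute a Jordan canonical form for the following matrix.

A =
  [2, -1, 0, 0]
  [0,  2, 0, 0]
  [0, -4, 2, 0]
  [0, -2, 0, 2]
J_2(2) ⊕ J_1(2) ⊕ J_1(2)

The characteristic polynomial is
  det(x·I − A) = x^4 - 8*x^3 + 24*x^2 - 32*x + 16 = (x - 2)^4

Eigenvalues and multiplicities (the geometric multiplicity of λ is n − rank(A − λI), which equals the number of Jordan blocks for λ):
  λ = 2: algebraic multiplicity = 4, geometric multiplicity = 3

Determining the block sizes for each eigenvalue:
  λ = 2: 3 blocks summing to 4 forces exactly one block of size 2 and the rest size 1 → block sizes [2, 1, 1]

Assembling the blocks gives a Jordan form
J =
  [2, 1, 0, 0]
  [0, 2, 0, 0]
  [0, 0, 2, 0]
  [0, 0, 0, 2]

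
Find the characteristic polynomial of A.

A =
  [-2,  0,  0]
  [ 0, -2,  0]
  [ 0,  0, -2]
x^3 + 6*x^2 + 12*x + 8

Expanding det(x·I − A) (e.g. by cofactor expansion or by noting that A is similar to its Jordan form J, which has the same characteristic polynomial as A) gives
  χ_A(x) = x^3 + 6*x^2 + 12*x + 8
which factors as (x + 2)^3. The eigenvalues (with algebraic multiplicities) are λ = -2 with multiplicity 3.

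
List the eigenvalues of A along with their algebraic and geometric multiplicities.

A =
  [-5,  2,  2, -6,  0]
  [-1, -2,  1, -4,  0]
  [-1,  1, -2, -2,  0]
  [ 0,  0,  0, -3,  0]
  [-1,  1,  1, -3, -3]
λ = -3: alg = 5, geom = 3

Step 1 — factor the characteristic polynomial to read off the algebraic multiplicities:
  χ_A(x) = (x + 3)^5

Step 2 — compute geometric multiplicities via the rank-nullity identity g(λ) = n − rank(A − λI):
  rank(A − (-3)·I) = 2, so dim ker(A − (-3)·I) = n − 2 = 3

Summary:
  λ = -3: algebraic multiplicity = 5, geometric multiplicity = 3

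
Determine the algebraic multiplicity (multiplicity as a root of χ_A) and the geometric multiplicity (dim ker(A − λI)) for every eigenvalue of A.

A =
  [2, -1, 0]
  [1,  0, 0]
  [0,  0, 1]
λ = 1: alg = 3, geom = 2

Step 1 — factor the characteristic polynomial to read off the algebraic multiplicities:
  χ_A(x) = (x - 1)^3

Step 2 — compute geometric multiplicities via the rank-nullity identity g(λ) = n − rank(A − λI):
  rank(A − (1)·I) = 1, so dim ker(A − (1)·I) = n − 1 = 2

Summary:
  λ = 1: algebraic multiplicity = 3, geometric multiplicity = 2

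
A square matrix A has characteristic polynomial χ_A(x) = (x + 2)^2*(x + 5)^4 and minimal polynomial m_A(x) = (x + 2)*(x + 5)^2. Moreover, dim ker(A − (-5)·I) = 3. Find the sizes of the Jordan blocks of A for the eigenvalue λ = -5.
Block sizes for λ = -5: [2, 1, 1]

Step 1 — from the characteristic polynomial, algebraic multiplicity of λ = -5 is 4. From dim ker(A − (-5)·I) = 3, there are exactly 3 Jordan blocks for λ = -5.
Step 2 — from the minimal polynomial, the factor (x + 5)^2 tells us the largest block for λ = -5 has size 2.
Step 3 — with total size 4, 3 blocks, and largest block 2, the block sizes (in nonincreasing order) are [2, 1, 1].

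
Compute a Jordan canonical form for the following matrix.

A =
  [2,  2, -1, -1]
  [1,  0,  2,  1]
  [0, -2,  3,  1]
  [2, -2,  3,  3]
J_2(2) ⊕ J_2(2)

The characteristic polynomial is
  det(x·I − A) = x^4 - 8*x^3 + 24*x^2 - 32*x + 16 = (x - 2)^4

Eigenvalues and multiplicities (the geometric multiplicity of λ is n − rank(A − λI), which equals the number of Jordan blocks for λ):
  λ = 2: algebraic multiplicity = 4, geometric multiplicity = 2

Determining the block sizes for each eigenvalue:
  λ = 2: with am = 4 and gm = 2, the partition is not yet determined (e.g. several partitions of 4 into 2 parts exist). Let N = A − (2)·I. Computing rank(N^1) = 2, rank(N^2) = 0; the number of blocks of size ≥ j is rank(N^{j−1}) − rank(N^j), giving [2, 2]. So we have 2 block(s) of size 2 → block sizes [2, 2]

Assembling the blocks gives a Jordan form
J =
  [2, 1, 0, 0]
  [0, 2, 0, 0]
  [0, 0, 2, 1]
  [0, 0, 0, 2]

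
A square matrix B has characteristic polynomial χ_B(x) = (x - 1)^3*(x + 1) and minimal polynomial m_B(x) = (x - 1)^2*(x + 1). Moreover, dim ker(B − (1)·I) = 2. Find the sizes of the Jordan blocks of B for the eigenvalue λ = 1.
Block sizes for λ = 1: [2, 1]

Step 1 — from the characteristic polynomial, algebraic multiplicity of λ = 1 is 3. From dim ker(B − (1)·I) = 2, there are exactly 2 Jordan blocks for λ = 1.
Step 2 — from the minimal polynomial, the factor (x − 1)^2 tells us the largest block for λ = 1 has size 2.
Step 3 — with total size 3, 2 blocks, and largest block 2, the block sizes (in nonincreasing order) are [2, 1].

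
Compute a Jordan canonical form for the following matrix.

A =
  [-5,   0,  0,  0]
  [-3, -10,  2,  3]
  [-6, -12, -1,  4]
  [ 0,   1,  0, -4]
J_3(-5) ⊕ J_1(-5)

The characteristic polynomial is
  det(x·I − A) = x^4 + 20*x^3 + 150*x^2 + 500*x + 625 = (x + 5)^4

Eigenvalues and multiplicities (the geometric multiplicity of λ is n − rank(A − λI), which equals the number of Jordan blocks for λ):
  λ = -5: algebraic multiplicity = 4, geometric multiplicity = 2

Determining the block sizes for each eigenvalue:
  λ = -5: with am = 4 and gm = 2, the partition is not yet determined (e.g. several partitions of 4 into 2 parts exist). Let N = A − (-5)·I. Computing rank(N^1) = 2, rank(N^2) = 1, rank(N^3) = 0; the number of blocks of size ≥ j is rank(N^{j−1}) − rank(N^j), giving [2, 1, 1]. So we have 1 block(s) of size 3, 1 block(s) of size 1 → block sizes [3, 1]

Assembling the blocks gives a Jordan form
J =
  [-5,  1,  0,  0]
  [ 0, -5,  1,  0]
  [ 0,  0, -5,  0]
  [ 0,  0,  0, -5]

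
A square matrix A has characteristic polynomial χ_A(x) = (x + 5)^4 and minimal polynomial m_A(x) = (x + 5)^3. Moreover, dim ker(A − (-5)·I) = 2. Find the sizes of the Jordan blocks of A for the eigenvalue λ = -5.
Block sizes for λ = -5: [3, 1]

Step 1 — from the characteristic polynomial, algebraic multiplicity of λ = -5 is 4. From dim ker(A − (-5)·I) = 2, there are exactly 2 Jordan blocks for λ = -5.
Step 2 — from the minimal polynomial, the factor (x + 5)^3 tells us the largest block for λ = -5 has size 3.
Step 3 — with total size 4, 2 blocks, and largest block 3, the block sizes (in nonincreasing order) are [3, 1].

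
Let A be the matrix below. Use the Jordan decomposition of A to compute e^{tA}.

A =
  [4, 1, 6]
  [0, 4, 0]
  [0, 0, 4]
e^{tA} =
  [exp(4*t), t*exp(4*t), 6*t*exp(4*t)]
  [0, exp(4*t), 0]
  [0, 0, exp(4*t)]

Strategy: write A = P · J · P⁻¹ where J is a Jordan canonical form, so e^{tA} = P · e^{tJ} · P⁻¹, and e^{tJ} can be computed block-by-block.

A has Jordan form
J =
  [4, 1, 0]
  [0, 4, 0]
  [0, 0, 4]
(up to reordering of blocks).

Per-block formulas:
  For a 1×1 block at λ = 4: exp(t · [4]) = [e^(4t)].
  For a 2×2 Jordan block J_2(4): exp(t · J_2(4)) = e^(4t)·(I + t·N), where N is the 2×2 nilpotent shift.

After assembling e^{tJ} and conjugating by P, we get:

e^{tA} =
  [exp(4*t), t*exp(4*t), 6*t*exp(4*t)]
  [0, exp(4*t), 0]
  [0, 0, exp(4*t)]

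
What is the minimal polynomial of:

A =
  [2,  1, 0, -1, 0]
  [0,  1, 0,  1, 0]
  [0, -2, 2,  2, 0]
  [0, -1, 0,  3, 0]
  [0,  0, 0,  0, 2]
x^2 - 4*x + 4

The characteristic polynomial is χ_A(x) = (x - 2)^5, so the eigenvalues are known. The minimal polynomial is
  m_A(x) = Π_λ (x − λ)^{k_λ}
where k_λ is the size of the *largest* Jordan block for λ (equivalently, the smallest k with (A − λI)^k v = 0 for every generalised eigenvector v of λ).

  λ = 2: largest Jordan block has size 2, contributing (x − 2)^2

So m_A(x) = (x - 2)^2 = x^2 - 4*x + 4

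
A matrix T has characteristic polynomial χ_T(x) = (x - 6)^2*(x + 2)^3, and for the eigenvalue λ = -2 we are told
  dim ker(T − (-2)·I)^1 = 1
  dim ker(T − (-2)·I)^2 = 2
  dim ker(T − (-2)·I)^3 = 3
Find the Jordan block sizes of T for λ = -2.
Block sizes for λ = -2: [3]

From the dimensions of kernels of powers, the number of Jordan blocks of size at least j is d_j − d_{j−1} where d_j = dim ker(N^j) (with d_0 = 0). Computing the differences gives [1, 1, 1].
The number of blocks of size exactly k is (#blocks of size ≥ k) − (#blocks of size ≥ k + 1), so the partition is: 1 block(s) of size 3.
In nonincreasing order the block sizes are [3].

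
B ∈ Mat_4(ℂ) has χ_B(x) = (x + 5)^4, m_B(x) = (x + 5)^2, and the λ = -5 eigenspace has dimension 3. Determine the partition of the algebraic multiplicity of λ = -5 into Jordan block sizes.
Block sizes for λ = -5: [2, 1, 1]

Step 1 — from the characteristic polynomial, algebraic multiplicity of λ = -5 is 4. From dim ker(B − (-5)·I) = 3, there are exactly 3 Jordan blocks for λ = -5.
Step 2 — from the minimal polynomial, the factor (x + 5)^2 tells us the largest block for λ = -5 has size 2.
Step 3 — with total size 4, 3 blocks, and largest block 2, the block sizes (in nonincreasing order) are [2, 1, 1].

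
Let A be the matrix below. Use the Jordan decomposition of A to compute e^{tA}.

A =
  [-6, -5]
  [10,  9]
e^{tA} =
  [-exp(4*t) + 2*exp(-t), -exp(4*t) + exp(-t)]
  [2*exp(4*t) - 2*exp(-t), 2*exp(4*t) - exp(-t)]

Strategy: write A = P · J · P⁻¹ where J is a Jordan canonical form, so e^{tA} = P · e^{tJ} · P⁻¹, and e^{tJ} can be computed block-by-block.

A has Jordan form
J =
  [-1, 0]
  [ 0, 4]
(up to reordering of blocks).

Per-block formulas:
  For a 1×1 block at λ = 4: exp(t · [4]) = [e^(4t)].
  For a 1×1 block at λ = -1: exp(t · [-1]) = [e^(-1t)].

After assembling e^{tJ} and conjugating by P, we get:

e^{tA} =
  [-exp(4*t) + 2*exp(-t), -exp(4*t) + exp(-t)]
  [2*exp(4*t) - 2*exp(-t), 2*exp(4*t) - exp(-t)]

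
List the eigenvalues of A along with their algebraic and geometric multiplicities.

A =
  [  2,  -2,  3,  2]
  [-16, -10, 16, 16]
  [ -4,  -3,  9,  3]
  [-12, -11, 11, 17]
λ = 4: alg = 3, geom = 1; λ = 6: alg = 1, geom = 1

Step 1 — factor the characteristic polynomial to read off the algebraic multiplicities:
  χ_A(x) = (x - 6)*(x - 4)^3

Step 2 — compute geometric multiplicities via the rank-nullity identity g(λ) = n − rank(A − λI):
  rank(A − (4)·I) = 3, so dim ker(A − (4)·I) = n − 3 = 1
  rank(A − (6)·I) = 3, so dim ker(A − (6)·I) = n − 3 = 1

Summary:
  λ = 4: algebraic multiplicity = 3, geometric multiplicity = 1
  λ = 6: algebraic multiplicity = 1, geometric multiplicity = 1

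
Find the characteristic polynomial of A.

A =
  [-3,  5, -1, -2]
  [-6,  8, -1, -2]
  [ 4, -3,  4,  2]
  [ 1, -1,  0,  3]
x^4 - 12*x^3 + 54*x^2 - 108*x + 81

Expanding det(x·I − A) (e.g. by cofactor expansion or by noting that A is similar to its Jordan form J, which has the same characteristic polynomial as A) gives
  χ_A(x) = x^4 - 12*x^3 + 54*x^2 - 108*x + 81
which factors as (x - 3)^4. The eigenvalues (with algebraic multiplicities) are λ = 3 with multiplicity 4.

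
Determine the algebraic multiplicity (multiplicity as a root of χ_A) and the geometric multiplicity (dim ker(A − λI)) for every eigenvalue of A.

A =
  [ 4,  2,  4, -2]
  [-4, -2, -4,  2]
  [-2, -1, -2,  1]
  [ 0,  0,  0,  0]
λ = 0: alg = 4, geom = 3

Step 1 — factor the characteristic polynomial to read off the algebraic multiplicities:
  χ_A(x) = x^4

Step 2 — compute geometric multiplicities via the rank-nullity identity g(λ) = n − rank(A − λI):
  rank(A − (0)·I) = 1, so dim ker(A − (0)·I) = n − 1 = 3

Summary:
  λ = 0: algebraic multiplicity = 4, geometric multiplicity = 3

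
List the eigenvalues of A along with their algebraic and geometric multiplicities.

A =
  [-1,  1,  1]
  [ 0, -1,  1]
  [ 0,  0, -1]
λ = -1: alg = 3, geom = 1

Step 1 — factor the characteristic polynomial to read off the algebraic multiplicities:
  χ_A(x) = (x + 1)^3

Step 2 — compute geometric multiplicities via the rank-nullity identity g(λ) = n − rank(A − λI):
  rank(A − (-1)·I) = 2, so dim ker(A − (-1)·I) = n − 2 = 1

Summary:
  λ = -1: algebraic multiplicity = 3, geometric multiplicity = 1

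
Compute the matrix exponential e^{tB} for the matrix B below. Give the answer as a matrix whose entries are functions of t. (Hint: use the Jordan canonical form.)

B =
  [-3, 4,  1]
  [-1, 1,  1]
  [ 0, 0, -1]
e^{tB} =
  [-2*t*exp(-t) + exp(-t), 4*t*exp(-t), t^2*exp(-t) + t*exp(-t)]
  [-t*exp(-t), 2*t*exp(-t) + exp(-t), t^2*exp(-t)/2 + t*exp(-t)]
  [0, 0, exp(-t)]

Strategy: write B = P · J · P⁻¹ where J is a Jordan canonical form, so e^{tB} = P · e^{tJ} · P⁻¹, and e^{tJ} can be computed block-by-block.

B has Jordan form
J =
  [-1,  1,  0]
  [ 0, -1,  1]
  [ 0,  0, -1]
(up to reordering of blocks).

Per-block formulas:
  For a 3×3 Jordan block J_3(-1): exp(t · J_3(-1)) = e^(-1t)·(I + t·N + (t^2/2)·N^2), where N is the 3×3 nilpotent shift.

After assembling e^{tJ} and conjugating by P, we get:

e^{tB} =
  [-2*t*exp(-t) + exp(-t), 4*t*exp(-t), t^2*exp(-t) + t*exp(-t)]
  [-t*exp(-t), 2*t*exp(-t) + exp(-t), t^2*exp(-t)/2 + t*exp(-t)]
  [0, 0, exp(-t)]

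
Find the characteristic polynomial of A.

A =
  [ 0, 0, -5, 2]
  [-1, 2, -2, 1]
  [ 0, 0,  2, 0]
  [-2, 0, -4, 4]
x^4 - 8*x^3 + 24*x^2 - 32*x + 16

Expanding det(x·I − A) (e.g. by cofactor expansion or by noting that A is similar to its Jordan form J, which has the same characteristic polynomial as A) gives
  χ_A(x) = x^4 - 8*x^3 + 24*x^2 - 32*x + 16
which factors as (x - 2)^4. The eigenvalues (with algebraic multiplicities) are λ = 2 with multiplicity 4.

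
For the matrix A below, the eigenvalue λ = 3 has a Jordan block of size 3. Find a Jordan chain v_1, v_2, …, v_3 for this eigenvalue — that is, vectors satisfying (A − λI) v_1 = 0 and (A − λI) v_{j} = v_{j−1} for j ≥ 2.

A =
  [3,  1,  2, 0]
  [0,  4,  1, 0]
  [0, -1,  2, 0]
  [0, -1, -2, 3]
A Jordan chain for λ = 3 of length 3:
v_1 = (-1, 0, 0, 1)ᵀ
v_2 = (1, 1, -1, -1)ᵀ
v_3 = (0, 1, 0, 0)ᵀ

Let N = A − (3)·I. We want v_3 with N^3 v_3 = 0 but N^2 v_3 ≠ 0; then v_{j-1} := N · v_j for j = 3, …, 2.

Pick v_3 = (0, 1, 0, 0)ᵀ.
Then v_2 = N · v_3 = (1, 1, -1, -1)ᵀ.
Then v_1 = N · v_2 = (-1, 0, 0, 1)ᵀ.

Sanity check: (A − (3)·I) v_1 = (0, 0, 0, 0)ᵀ = 0. ✓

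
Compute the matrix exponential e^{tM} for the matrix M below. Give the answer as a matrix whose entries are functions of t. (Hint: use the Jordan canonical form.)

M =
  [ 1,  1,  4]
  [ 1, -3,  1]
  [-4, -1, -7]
e^{tM} =
  [t^2*exp(-3*t)/2 + 4*t*exp(-3*t) + exp(-3*t), t*exp(-3*t), t^2*exp(-3*t)/2 + 4*t*exp(-3*t)]
  [t*exp(-3*t), exp(-3*t), t*exp(-3*t)]
  [-t^2*exp(-3*t)/2 - 4*t*exp(-3*t), -t*exp(-3*t), -t^2*exp(-3*t)/2 - 4*t*exp(-3*t) + exp(-3*t)]

Strategy: write M = P · J · P⁻¹ where J is a Jordan canonical form, so e^{tM} = P · e^{tJ} · P⁻¹, and e^{tJ} can be computed block-by-block.

M has Jordan form
J =
  [-3,  1,  0]
  [ 0, -3,  1]
  [ 0,  0, -3]
(up to reordering of blocks).

Per-block formulas:
  For a 3×3 Jordan block J_3(-3): exp(t · J_3(-3)) = e^(-3t)·(I + t·N + (t^2/2)·N^2), where N is the 3×3 nilpotent shift.

After assembling e^{tJ} and conjugating by P, we get:

e^{tM} =
  [t^2*exp(-3*t)/2 + 4*t*exp(-3*t) + exp(-3*t), t*exp(-3*t), t^2*exp(-3*t)/2 + 4*t*exp(-3*t)]
  [t*exp(-3*t), exp(-3*t), t*exp(-3*t)]
  [-t^2*exp(-3*t)/2 - 4*t*exp(-3*t), -t*exp(-3*t), -t^2*exp(-3*t)/2 - 4*t*exp(-3*t) + exp(-3*t)]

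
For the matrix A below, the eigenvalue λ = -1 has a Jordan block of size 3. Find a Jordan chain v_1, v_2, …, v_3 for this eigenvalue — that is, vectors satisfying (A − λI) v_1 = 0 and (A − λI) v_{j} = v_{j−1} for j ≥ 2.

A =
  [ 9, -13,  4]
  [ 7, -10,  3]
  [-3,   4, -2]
A Jordan chain for λ = -1 of length 3:
v_1 = (-3, -2, 1)ᵀ
v_2 = (10, 7, -3)ᵀ
v_3 = (1, 0, 0)ᵀ

Let N = A − (-1)·I. We want v_3 with N^3 v_3 = 0 but N^2 v_3 ≠ 0; then v_{j-1} := N · v_j for j = 3, …, 2.

Pick v_3 = (1, 0, 0)ᵀ.
Then v_2 = N · v_3 = (10, 7, -3)ᵀ.
Then v_1 = N · v_2 = (-3, -2, 1)ᵀ.

Sanity check: (A − (-1)·I) v_1 = (0, 0, 0)ᵀ = 0. ✓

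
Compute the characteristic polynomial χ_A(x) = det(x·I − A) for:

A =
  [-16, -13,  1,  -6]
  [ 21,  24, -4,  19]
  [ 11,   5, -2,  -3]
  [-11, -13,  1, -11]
x^4 + 5*x^3

Expanding det(x·I − A) (e.g. by cofactor expansion or by noting that A is similar to its Jordan form J, which has the same characteristic polynomial as A) gives
  χ_A(x) = x^4 + 5*x^3
which factors as x^3*(x + 5). The eigenvalues (with algebraic multiplicities) are λ = -5 with multiplicity 1, λ = 0 with multiplicity 3.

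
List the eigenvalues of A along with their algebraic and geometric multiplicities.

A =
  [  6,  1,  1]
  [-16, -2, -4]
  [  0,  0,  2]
λ = 2: alg = 3, geom = 2

Step 1 — factor the characteristic polynomial to read off the algebraic multiplicities:
  χ_A(x) = (x - 2)^3

Step 2 — compute geometric multiplicities via the rank-nullity identity g(λ) = n − rank(A − λI):
  rank(A − (2)·I) = 1, so dim ker(A − (2)·I) = n − 1 = 2

Summary:
  λ = 2: algebraic multiplicity = 3, geometric multiplicity = 2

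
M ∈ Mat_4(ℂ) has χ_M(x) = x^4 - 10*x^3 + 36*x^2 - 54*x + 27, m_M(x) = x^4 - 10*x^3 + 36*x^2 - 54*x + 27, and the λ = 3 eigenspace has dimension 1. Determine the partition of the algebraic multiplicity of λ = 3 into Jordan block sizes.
Block sizes for λ = 3: [3]

Step 1 — from the characteristic polynomial, algebraic multiplicity of λ = 3 is 3. From dim ker(M − (3)·I) = 1, there are exactly 1 Jordan blocks for λ = 3.
Step 2 — from the minimal polynomial, the factor (x − 3)^3 tells us the largest block for λ = 3 has size 3.
Step 3 — with total size 3, 1 blocks, and largest block 3, the block sizes (in nonincreasing order) are [3].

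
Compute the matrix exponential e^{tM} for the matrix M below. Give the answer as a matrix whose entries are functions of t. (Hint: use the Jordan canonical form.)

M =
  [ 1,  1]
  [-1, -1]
e^{tM} =
  [t + 1, t]
  [-t, 1 - t]

Strategy: write M = P · J · P⁻¹ where J is a Jordan canonical form, so e^{tM} = P · e^{tJ} · P⁻¹, and e^{tJ} can be computed block-by-block.

M has Jordan form
J =
  [0, 1]
  [0, 0]
(up to reordering of blocks).

Per-block formulas:
  For a 2×2 Jordan block J_2(0): exp(t · J_2(0)) = e^(0t)·(I + t·N), where N is the 2×2 nilpotent shift.

After assembling e^{tJ} and conjugating by P, we get:

e^{tM} =
  [t + 1, t]
  [-t, 1 - t]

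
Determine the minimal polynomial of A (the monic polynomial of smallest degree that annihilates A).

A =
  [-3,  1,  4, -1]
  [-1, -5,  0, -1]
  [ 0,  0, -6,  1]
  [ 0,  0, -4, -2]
x^2 + 8*x + 16

The characteristic polynomial is χ_A(x) = (x + 4)^4, so the eigenvalues are known. The minimal polynomial is
  m_A(x) = Π_λ (x − λ)^{k_λ}
where k_λ is the size of the *largest* Jordan block for λ (equivalently, the smallest k with (A − λI)^k v = 0 for every generalised eigenvector v of λ).

  λ = -4: largest Jordan block has size 2, contributing (x + 4)^2

So m_A(x) = (x + 4)^2 = x^2 + 8*x + 16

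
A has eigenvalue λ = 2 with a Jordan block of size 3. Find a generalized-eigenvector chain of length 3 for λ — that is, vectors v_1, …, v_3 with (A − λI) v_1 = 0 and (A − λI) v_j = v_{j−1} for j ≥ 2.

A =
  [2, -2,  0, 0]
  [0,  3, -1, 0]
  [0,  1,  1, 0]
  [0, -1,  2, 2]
A Jordan chain for λ = 2 of length 3:
v_1 = (-2, 0, 0, 1)ᵀ
v_2 = (-2, 1, 1, -1)ᵀ
v_3 = (0, 1, 0, 0)ᵀ

Let N = A − (2)·I. We want v_3 with N^3 v_3 = 0 but N^2 v_3 ≠ 0; then v_{j-1} := N · v_j for j = 3, …, 2.

Pick v_3 = (0, 1, 0, 0)ᵀ.
Then v_2 = N · v_3 = (-2, 1, 1, -1)ᵀ.
Then v_1 = N · v_2 = (-2, 0, 0, 1)ᵀ.

Sanity check: (A − (2)·I) v_1 = (0, 0, 0, 0)ᵀ = 0. ✓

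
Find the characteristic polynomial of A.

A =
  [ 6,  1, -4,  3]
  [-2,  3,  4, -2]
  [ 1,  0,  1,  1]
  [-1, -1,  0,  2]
x^4 - 12*x^3 + 54*x^2 - 108*x + 81

Expanding det(x·I − A) (e.g. by cofactor expansion or by noting that A is similar to its Jordan form J, which has the same characteristic polynomial as A) gives
  χ_A(x) = x^4 - 12*x^3 + 54*x^2 - 108*x + 81
which factors as (x - 3)^4. The eigenvalues (with algebraic multiplicities) are λ = 3 with multiplicity 4.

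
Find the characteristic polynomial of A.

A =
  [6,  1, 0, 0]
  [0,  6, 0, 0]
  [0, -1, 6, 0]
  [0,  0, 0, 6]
x^4 - 24*x^3 + 216*x^2 - 864*x + 1296

Expanding det(x·I − A) (e.g. by cofactor expansion or by noting that A is similar to its Jordan form J, which has the same characteristic polynomial as A) gives
  χ_A(x) = x^4 - 24*x^3 + 216*x^2 - 864*x + 1296
which factors as (x - 6)^4. The eigenvalues (with algebraic multiplicities) are λ = 6 with multiplicity 4.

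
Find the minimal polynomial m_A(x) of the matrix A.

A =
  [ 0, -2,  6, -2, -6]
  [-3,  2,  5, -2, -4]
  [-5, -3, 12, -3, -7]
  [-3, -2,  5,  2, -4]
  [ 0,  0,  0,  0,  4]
x^3 - 12*x^2 + 48*x - 64

The characteristic polynomial is χ_A(x) = (x - 4)^5, so the eigenvalues are known. The minimal polynomial is
  m_A(x) = Π_λ (x − λ)^{k_λ}
where k_λ is the size of the *largest* Jordan block for λ (equivalently, the smallest k with (A − λI)^k v = 0 for every generalised eigenvector v of λ).

  λ = 4: largest Jordan block has size 3, contributing (x − 4)^3

So m_A(x) = (x - 4)^3 = x^3 - 12*x^2 + 48*x - 64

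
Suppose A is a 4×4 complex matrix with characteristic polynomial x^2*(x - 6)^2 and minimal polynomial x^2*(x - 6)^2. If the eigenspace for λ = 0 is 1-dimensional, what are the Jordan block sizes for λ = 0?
Block sizes for λ = 0: [2]

Step 1 — from the characteristic polynomial, algebraic multiplicity of λ = 0 is 2. From dim ker(A − (0)·I) = 1, there are exactly 1 Jordan blocks for λ = 0.
Step 2 — from the minimal polynomial, the factor (x − 0)^2 tells us the largest block for λ = 0 has size 2.
Step 3 — with total size 2, 1 blocks, and largest block 2, the block sizes (in nonincreasing order) are [2].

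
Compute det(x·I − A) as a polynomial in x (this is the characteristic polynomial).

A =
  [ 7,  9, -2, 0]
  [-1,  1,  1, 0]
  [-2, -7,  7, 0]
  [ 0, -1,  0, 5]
x^4 - 20*x^3 + 150*x^2 - 500*x + 625

Expanding det(x·I − A) (e.g. by cofactor expansion or by noting that A is similar to its Jordan form J, which has the same characteristic polynomial as A) gives
  χ_A(x) = x^4 - 20*x^3 + 150*x^2 - 500*x + 625
which factors as (x - 5)^4. The eigenvalues (with algebraic multiplicities) are λ = 5 with multiplicity 4.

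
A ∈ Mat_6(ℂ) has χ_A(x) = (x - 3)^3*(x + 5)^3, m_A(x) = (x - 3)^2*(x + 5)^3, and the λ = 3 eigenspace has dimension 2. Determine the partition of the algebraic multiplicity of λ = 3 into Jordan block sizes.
Block sizes for λ = 3: [2, 1]

Step 1 — from the characteristic polynomial, algebraic multiplicity of λ = 3 is 3. From dim ker(A − (3)·I) = 2, there are exactly 2 Jordan blocks for λ = 3.
Step 2 — from the minimal polynomial, the factor (x − 3)^2 tells us the largest block for λ = 3 has size 2.
Step 3 — with total size 3, 2 blocks, and largest block 2, the block sizes (in nonincreasing order) are [2, 1].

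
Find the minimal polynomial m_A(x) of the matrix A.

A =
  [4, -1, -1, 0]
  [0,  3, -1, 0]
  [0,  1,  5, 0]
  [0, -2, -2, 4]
x^2 - 8*x + 16

The characteristic polynomial is χ_A(x) = (x - 4)^4, so the eigenvalues are known. The minimal polynomial is
  m_A(x) = Π_λ (x − λ)^{k_λ}
where k_λ is the size of the *largest* Jordan block for λ (equivalently, the smallest k with (A − λI)^k v = 0 for every generalised eigenvector v of λ).

  λ = 4: largest Jordan block has size 2, contributing (x − 4)^2

So m_A(x) = (x - 4)^2 = x^2 - 8*x + 16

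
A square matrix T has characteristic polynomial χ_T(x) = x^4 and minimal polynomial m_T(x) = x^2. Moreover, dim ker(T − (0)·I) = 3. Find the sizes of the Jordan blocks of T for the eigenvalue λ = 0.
Block sizes for λ = 0: [2, 1, 1]

Step 1 — from the characteristic polynomial, algebraic multiplicity of λ = 0 is 4. From dim ker(T − (0)·I) = 3, there are exactly 3 Jordan blocks for λ = 0.
Step 2 — from the minimal polynomial, the factor (x − 0)^2 tells us the largest block for λ = 0 has size 2.
Step 3 — with total size 4, 3 blocks, and largest block 2, the block sizes (in nonincreasing order) are [2, 1, 1].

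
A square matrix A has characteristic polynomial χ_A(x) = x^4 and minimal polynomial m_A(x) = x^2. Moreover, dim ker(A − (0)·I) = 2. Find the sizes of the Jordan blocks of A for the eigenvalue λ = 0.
Block sizes for λ = 0: [2, 2]

Step 1 — from the characteristic polynomial, algebraic multiplicity of λ = 0 is 4. From dim ker(A − (0)·I) = 2, there are exactly 2 Jordan blocks for λ = 0.
Step 2 — from the minimal polynomial, the factor (x − 0)^2 tells us the largest block for λ = 0 has size 2.
Step 3 — with total size 4, 2 blocks, and largest block 2, the block sizes (in nonincreasing order) are [2, 2].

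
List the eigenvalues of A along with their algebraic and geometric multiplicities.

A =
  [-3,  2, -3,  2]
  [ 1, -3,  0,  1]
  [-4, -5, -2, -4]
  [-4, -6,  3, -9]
λ = -5: alg = 3, geom = 1; λ = -2: alg = 1, geom = 1

Step 1 — factor the characteristic polynomial to read off the algebraic multiplicities:
  χ_A(x) = (x + 2)*(x + 5)^3

Step 2 — compute geometric multiplicities via the rank-nullity identity g(λ) = n − rank(A − λI):
  rank(A − (-5)·I) = 3, so dim ker(A − (-5)·I) = n − 3 = 1
  rank(A − (-2)·I) = 3, so dim ker(A − (-2)·I) = n − 3 = 1

Summary:
  λ = -5: algebraic multiplicity = 3, geometric multiplicity = 1
  λ = -2: algebraic multiplicity = 1, geometric multiplicity = 1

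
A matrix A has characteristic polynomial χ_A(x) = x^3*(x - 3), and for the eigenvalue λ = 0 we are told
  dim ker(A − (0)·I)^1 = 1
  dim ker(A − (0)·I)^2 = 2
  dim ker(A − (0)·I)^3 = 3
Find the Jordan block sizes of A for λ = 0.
Block sizes for λ = 0: [3]

From the dimensions of kernels of powers, the number of Jordan blocks of size at least j is d_j − d_{j−1} where d_j = dim ker(N^j) (with d_0 = 0). Computing the differences gives [1, 1, 1].
The number of blocks of size exactly k is (#blocks of size ≥ k) − (#blocks of size ≥ k + 1), so the partition is: 1 block(s) of size 3.
In nonincreasing order the block sizes are [3].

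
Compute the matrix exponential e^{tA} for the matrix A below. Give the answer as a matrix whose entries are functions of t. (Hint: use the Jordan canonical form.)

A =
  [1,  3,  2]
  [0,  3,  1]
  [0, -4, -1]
e^{tA} =
  [exp(t), -t^2*exp(t) + 3*t*exp(t), -t^2*exp(t)/2 + 2*t*exp(t)]
  [0, 2*t*exp(t) + exp(t), t*exp(t)]
  [0, -4*t*exp(t), -2*t*exp(t) + exp(t)]

Strategy: write A = P · J · P⁻¹ where J is a Jordan canonical form, so e^{tA} = P · e^{tJ} · P⁻¹, and e^{tJ} can be computed block-by-block.

A has Jordan form
J =
  [1, 1, 0]
  [0, 1, 1]
  [0, 0, 1]
(up to reordering of blocks).

Per-block formulas:
  For a 3×3 Jordan block J_3(1): exp(t · J_3(1)) = e^(1t)·(I + t·N + (t^2/2)·N^2), where N is the 3×3 nilpotent shift.

After assembling e^{tJ} and conjugating by P, we get:

e^{tA} =
  [exp(t), -t^2*exp(t) + 3*t*exp(t), -t^2*exp(t)/2 + 2*t*exp(t)]
  [0, 2*t*exp(t) + exp(t), t*exp(t)]
  [0, -4*t*exp(t), -2*t*exp(t) + exp(t)]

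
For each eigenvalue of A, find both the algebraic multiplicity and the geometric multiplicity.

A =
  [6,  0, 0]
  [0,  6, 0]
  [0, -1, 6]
λ = 6: alg = 3, geom = 2

Step 1 — factor the characteristic polynomial to read off the algebraic multiplicities:
  χ_A(x) = (x - 6)^3

Step 2 — compute geometric multiplicities via the rank-nullity identity g(λ) = n − rank(A − λI):
  rank(A − (6)·I) = 1, so dim ker(A − (6)·I) = n − 1 = 2

Summary:
  λ = 6: algebraic multiplicity = 3, geometric multiplicity = 2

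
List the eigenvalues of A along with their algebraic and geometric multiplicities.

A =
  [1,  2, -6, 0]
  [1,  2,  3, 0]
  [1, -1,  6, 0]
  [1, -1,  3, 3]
λ = 3: alg = 4, geom = 3

Step 1 — factor the characteristic polynomial to read off the algebraic multiplicities:
  χ_A(x) = (x - 3)^4

Step 2 — compute geometric multiplicities via the rank-nullity identity g(λ) = n − rank(A − λI):
  rank(A − (3)·I) = 1, so dim ker(A − (3)·I) = n − 1 = 3

Summary:
  λ = 3: algebraic multiplicity = 4, geometric multiplicity = 3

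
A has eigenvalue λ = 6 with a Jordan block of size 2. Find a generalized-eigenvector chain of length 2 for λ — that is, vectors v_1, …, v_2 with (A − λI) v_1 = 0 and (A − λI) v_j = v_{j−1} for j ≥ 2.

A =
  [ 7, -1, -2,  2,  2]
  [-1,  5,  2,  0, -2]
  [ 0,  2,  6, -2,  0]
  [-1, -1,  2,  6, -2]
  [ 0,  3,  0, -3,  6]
A Jordan chain for λ = 6 of length 2:
v_1 = (1, -1, 0, -1, 0)ᵀ
v_2 = (1, 0, 0, 0, 0)ᵀ

Let N = A − (6)·I. We want v_2 with N^2 v_2 = 0 but N^1 v_2 ≠ 0; then v_{j-1} := N · v_j for j = 2, …, 2.

Pick v_2 = (1, 0, 0, 0, 0)ᵀ.
Then v_1 = N · v_2 = (1, -1, 0, -1, 0)ᵀ.

Sanity check: (A − (6)·I) v_1 = (0, 0, 0, 0, 0)ᵀ = 0. ✓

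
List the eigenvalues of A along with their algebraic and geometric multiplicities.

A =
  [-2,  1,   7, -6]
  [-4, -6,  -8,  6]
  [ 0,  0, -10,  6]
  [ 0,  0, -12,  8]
λ = -4: alg = 3, geom = 2; λ = 2: alg = 1, geom = 1

Step 1 — factor the characteristic polynomial to read off the algebraic multiplicities:
  χ_A(x) = (x - 2)*(x + 4)^3

Step 2 — compute geometric multiplicities via the rank-nullity identity g(λ) = n − rank(A − λI):
  rank(A − (-4)·I) = 2, so dim ker(A − (-4)·I) = n − 2 = 2
  rank(A − (2)·I) = 3, so dim ker(A − (2)·I) = n − 3 = 1

Summary:
  λ = -4: algebraic multiplicity = 3, geometric multiplicity = 2
  λ = 2: algebraic multiplicity = 1, geometric multiplicity = 1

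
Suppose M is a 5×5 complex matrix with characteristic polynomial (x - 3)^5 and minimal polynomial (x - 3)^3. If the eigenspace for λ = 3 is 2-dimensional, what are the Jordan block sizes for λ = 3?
Block sizes for λ = 3: [3, 2]

Step 1 — from the characteristic polynomial, algebraic multiplicity of λ = 3 is 5. From dim ker(M − (3)·I) = 2, there are exactly 2 Jordan blocks for λ = 3.
Step 2 — from the minimal polynomial, the factor (x − 3)^3 tells us the largest block for λ = 3 has size 3.
Step 3 — with total size 5, 2 blocks, and largest block 3, the block sizes (in nonincreasing order) are [3, 2].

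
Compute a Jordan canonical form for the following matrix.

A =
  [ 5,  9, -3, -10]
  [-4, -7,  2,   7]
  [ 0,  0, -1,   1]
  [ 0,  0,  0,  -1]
J_2(-1) ⊕ J_2(-1)

The characteristic polynomial is
  det(x·I − A) = x^4 + 4*x^3 + 6*x^2 + 4*x + 1 = (x + 1)^4

Eigenvalues and multiplicities (the geometric multiplicity of λ is n − rank(A − λI), which equals the number of Jordan blocks for λ):
  λ = -1: algebraic multiplicity = 4, geometric multiplicity = 2

Determining the block sizes for each eigenvalue:
  λ = -1: with am = 4 and gm = 2, the partition is not yet determined (e.g. several partitions of 4 into 2 parts exist). Let N = A − (-1)·I. Computing rank(N^1) = 2, rank(N^2) = 0; the number of blocks of size ≥ j is rank(N^{j−1}) − rank(N^j), giving [2, 2]. So we have 2 block(s) of size 2 → block sizes [2, 2]

Assembling the blocks gives a Jordan form
J =
  [-1,  1,  0,  0]
  [ 0, -1,  0,  0]
  [ 0,  0, -1,  1]
  [ 0,  0,  0, -1]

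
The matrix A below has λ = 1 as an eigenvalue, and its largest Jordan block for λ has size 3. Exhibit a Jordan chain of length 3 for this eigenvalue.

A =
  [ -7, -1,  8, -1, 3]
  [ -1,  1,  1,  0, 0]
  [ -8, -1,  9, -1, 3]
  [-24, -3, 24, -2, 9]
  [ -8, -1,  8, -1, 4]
A Jordan chain for λ = 1 of length 3:
v_1 = (1, 0, 1, 3, 1)ᵀ
v_2 = (-8, -1, -8, -24, -8)ᵀ
v_3 = (1, 0, 0, 0, 0)ᵀ

Let N = A − (1)·I. We want v_3 with N^3 v_3 = 0 but N^2 v_3 ≠ 0; then v_{j-1} := N · v_j for j = 3, …, 2.

Pick v_3 = (1, 0, 0, 0, 0)ᵀ.
Then v_2 = N · v_3 = (-8, -1, -8, -24, -8)ᵀ.
Then v_1 = N · v_2 = (1, 0, 1, 3, 1)ᵀ.

Sanity check: (A − (1)·I) v_1 = (0, 0, 0, 0, 0)ᵀ = 0. ✓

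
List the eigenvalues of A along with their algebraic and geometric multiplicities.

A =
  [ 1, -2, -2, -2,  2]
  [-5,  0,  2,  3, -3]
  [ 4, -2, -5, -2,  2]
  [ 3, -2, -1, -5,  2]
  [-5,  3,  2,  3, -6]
λ = -3: alg = 5, geom = 3

Step 1 — factor the characteristic polynomial to read off the algebraic multiplicities:
  χ_A(x) = (x + 3)^5

Step 2 — compute geometric multiplicities via the rank-nullity identity g(λ) = n − rank(A − λI):
  rank(A − (-3)·I) = 2, so dim ker(A − (-3)·I) = n − 2 = 3

Summary:
  λ = -3: algebraic multiplicity = 5, geometric multiplicity = 3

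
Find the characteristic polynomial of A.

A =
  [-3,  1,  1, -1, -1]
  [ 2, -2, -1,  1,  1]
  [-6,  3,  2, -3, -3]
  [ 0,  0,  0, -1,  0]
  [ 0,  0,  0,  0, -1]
x^5 + 5*x^4 + 10*x^3 + 10*x^2 + 5*x + 1

Expanding det(x·I − A) (e.g. by cofactor expansion or by noting that A is similar to its Jordan form J, which has the same characteristic polynomial as A) gives
  χ_A(x) = x^5 + 5*x^4 + 10*x^3 + 10*x^2 + 5*x + 1
which factors as (x + 1)^5. The eigenvalues (with algebraic multiplicities) are λ = -1 with multiplicity 5.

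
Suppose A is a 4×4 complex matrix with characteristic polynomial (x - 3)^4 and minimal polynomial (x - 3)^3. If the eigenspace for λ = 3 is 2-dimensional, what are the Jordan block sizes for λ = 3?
Block sizes for λ = 3: [3, 1]

Step 1 — from the characteristic polynomial, algebraic multiplicity of λ = 3 is 4. From dim ker(A − (3)·I) = 2, there are exactly 2 Jordan blocks for λ = 3.
Step 2 — from the minimal polynomial, the factor (x − 3)^3 tells us the largest block for λ = 3 has size 3.
Step 3 — with total size 4, 2 blocks, and largest block 3, the block sizes (in nonincreasing order) are [3, 1].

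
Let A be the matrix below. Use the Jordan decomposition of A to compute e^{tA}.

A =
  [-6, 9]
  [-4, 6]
e^{tA} =
  [1 - 6*t, 9*t]
  [-4*t, 6*t + 1]

Strategy: write A = P · J · P⁻¹ where J is a Jordan canonical form, so e^{tA} = P · e^{tJ} · P⁻¹, and e^{tJ} can be computed block-by-block.

A has Jordan form
J =
  [0, 1]
  [0, 0]
(up to reordering of blocks).

Per-block formulas:
  For a 2×2 Jordan block J_2(0): exp(t · J_2(0)) = e^(0t)·(I + t·N), where N is the 2×2 nilpotent shift.

After assembling e^{tJ} and conjugating by P, we get:

e^{tA} =
  [1 - 6*t, 9*t]
  [-4*t, 6*t + 1]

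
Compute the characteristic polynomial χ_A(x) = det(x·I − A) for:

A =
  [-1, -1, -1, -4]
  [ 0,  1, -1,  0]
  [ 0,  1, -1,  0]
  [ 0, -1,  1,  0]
x^4 + x^3

Expanding det(x·I − A) (e.g. by cofactor expansion or by noting that A is similar to its Jordan form J, which has the same characteristic polynomial as A) gives
  χ_A(x) = x^4 + x^3
which factors as x^3*(x + 1). The eigenvalues (with algebraic multiplicities) are λ = -1 with multiplicity 1, λ = 0 with multiplicity 3.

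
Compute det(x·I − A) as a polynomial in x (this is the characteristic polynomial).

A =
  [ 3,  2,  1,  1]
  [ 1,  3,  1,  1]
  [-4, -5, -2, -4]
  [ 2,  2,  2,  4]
x^4 - 8*x^3 + 24*x^2 - 32*x + 16

Expanding det(x·I − A) (e.g. by cofactor expansion or by noting that A is similar to its Jordan form J, which has the same characteristic polynomial as A) gives
  χ_A(x) = x^4 - 8*x^3 + 24*x^2 - 32*x + 16
which factors as (x - 2)^4. The eigenvalues (with algebraic multiplicities) are λ = 2 with multiplicity 4.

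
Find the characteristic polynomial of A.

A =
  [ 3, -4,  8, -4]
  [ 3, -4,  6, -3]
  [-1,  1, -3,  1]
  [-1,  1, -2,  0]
x^4 + 4*x^3 + 6*x^2 + 4*x + 1

Expanding det(x·I − A) (e.g. by cofactor expansion or by noting that A is similar to its Jordan form J, which has the same characteristic polynomial as A) gives
  χ_A(x) = x^4 + 4*x^3 + 6*x^2 + 4*x + 1
which factors as (x + 1)^4. The eigenvalues (with algebraic multiplicities) are λ = -1 with multiplicity 4.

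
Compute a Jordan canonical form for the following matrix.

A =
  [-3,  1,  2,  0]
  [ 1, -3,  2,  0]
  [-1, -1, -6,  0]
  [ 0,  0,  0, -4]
J_2(-4) ⊕ J_1(-4) ⊕ J_1(-4)

The characteristic polynomial is
  det(x·I − A) = x^4 + 16*x^3 + 96*x^2 + 256*x + 256 = (x + 4)^4

Eigenvalues and multiplicities (the geometric multiplicity of λ is n − rank(A − λI), which equals the number of Jordan blocks for λ):
  λ = -4: algebraic multiplicity = 4, geometric multiplicity = 3

Determining the block sizes for each eigenvalue:
  λ = -4: 3 blocks summing to 4 forces exactly one block of size 2 and the rest size 1 → block sizes [2, 1, 1]

Assembling the blocks gives a Jordan form
J =
  [-4,  1,  0,  0]
  [ 0, -4,  0,  0]
  [ 0,  0, -4,  0]
  [ 0,  0,  0, -4]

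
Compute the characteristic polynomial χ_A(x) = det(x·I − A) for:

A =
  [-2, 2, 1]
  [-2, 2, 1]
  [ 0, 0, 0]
x^3

Expanding det(x·I − A) (e.g. by cofactor expansion or by noting that A is similar to its Jordan form J, which has the same characteristic polynomial as A) gives
  χ_A(x) = x^3
which factors as x^3. The eigenvalues (with algebraic multiplicities) are λ = 0 with multiplicity 3.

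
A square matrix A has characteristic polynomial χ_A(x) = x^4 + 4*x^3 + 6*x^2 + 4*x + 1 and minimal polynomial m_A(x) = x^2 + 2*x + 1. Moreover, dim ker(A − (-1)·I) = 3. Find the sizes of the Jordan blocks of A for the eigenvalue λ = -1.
Block sizes for λ = -1: [2, 1, 1]

Step 1 — from the characteristic polynomial, algebraic multiplicity of λ = -1 is 4. From dim ker(A − (-1)·I) = 3, there are exactly 3 Jordan blocks for λ = -1.
Step 2 — from the minimal polynomial, the factor (x + 1)^2 tells us the largest block for λ = -1 has size 2.
Step 3 — with total size 4, 3 blocks, and largest block 2, the block sizes (in nonincreasing order) are [2, 1, 1].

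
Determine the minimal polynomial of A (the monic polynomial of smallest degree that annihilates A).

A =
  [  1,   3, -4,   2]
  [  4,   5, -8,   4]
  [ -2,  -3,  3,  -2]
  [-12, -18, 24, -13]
x^2 + 2*x + 1

The characteristic polynomial is χ_A(x) = (x + 1)^4, so the eigenvalues are known. The minimal polynomial is
  m_A(x) = Π_λ (x − λ)^{k_λ}
where k_λ is the size of the *largest* Jordan block for λ (equivalently, the smallest k with (A − λI)^k v = 0 for every generalised eigenvector v of λ).

  λ = -1: largest Jordan block has size 2, contributing (x + 1)^2

So m_A(x) = (x + 1)^2 = x^2 + 2*x + 1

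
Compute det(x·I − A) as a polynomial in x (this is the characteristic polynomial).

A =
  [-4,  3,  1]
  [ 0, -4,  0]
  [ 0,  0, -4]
x^3 + 12*x^2 + 48*x + 64

Expanding det(x·I − A) (e.g. by cofactor expansion or by noting that A is similar to its Jordan form J, which has the same characteristic polynomial as A) gives
  χ_A(x) = x^3 + 12*x^2 + 48*x + 64
which factors as (x + 4)^3. The eigenvalues (with algebraic multiplicities) are λ = -4 with multiplicity 3.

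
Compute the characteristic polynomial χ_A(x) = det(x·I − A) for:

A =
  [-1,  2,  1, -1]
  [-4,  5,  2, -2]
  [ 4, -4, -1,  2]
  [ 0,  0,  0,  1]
x^4 - 4*x^3 + 6*x^2 - 4*x + 1

Expanding det(x·I − A) (e.g. by cofactor expansion or by noting that A is similar to its Jordan form J, which has the same characteristic polynomial as A) gives
  χ_A(x) = x^4 - 4*x^3 + 6*x^2 - 4*x + 1
which factors as (x - 1)^4. The eigenvalues (with algebraic multiplicities) are λ = 1 with multiplicity 4.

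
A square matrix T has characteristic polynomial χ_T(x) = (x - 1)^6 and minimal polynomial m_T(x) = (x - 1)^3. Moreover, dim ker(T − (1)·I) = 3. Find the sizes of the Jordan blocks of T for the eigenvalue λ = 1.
Block sizes for λ = 1: [3, 2, 1]

Step 1 — from the characteristic polynomial, algebraic multiplicity of λ = 1 is 6. From dim ker(T − (1)·I) = 3, there are exactly 3 Jordan blocks for λ = 1.
Step 2 — from the minimal polynomial, the factor (x − 1)^3 tells us the largest block for λ = 1 has size 3.
Step 3 — with total size 6, 3 blocks, and largest block 3, the block sizes (in nonincreasing order) are [3, 2, 1].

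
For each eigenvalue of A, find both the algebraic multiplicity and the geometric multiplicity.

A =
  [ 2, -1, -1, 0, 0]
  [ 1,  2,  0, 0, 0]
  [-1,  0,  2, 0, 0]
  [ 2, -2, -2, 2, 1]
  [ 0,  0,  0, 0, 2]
λ = 2: alg = 5, geom = 2

Step 1 — factor the characteristic polynomial to read off the algebraic multiplicities:
  χ_A(x) = (x - 2)^5

Step 2 — compute geometric multiplicities via the rank-nullity identity g(λ) = n − rank(A − λI):
  rank(A − (2)·I) = 3, so dim ker(A − (2)·I) = n − 3 = 2

Summary:
  λ = 2: algebraic multiplicity = 5, geometric multiplicity = 2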